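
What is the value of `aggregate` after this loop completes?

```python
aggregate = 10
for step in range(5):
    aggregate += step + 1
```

Start at 10, add 1 to 5 = 25
`aggregate` takes the values: 10 → 11 → 13 → 16 → 20 → 25

Answer: 25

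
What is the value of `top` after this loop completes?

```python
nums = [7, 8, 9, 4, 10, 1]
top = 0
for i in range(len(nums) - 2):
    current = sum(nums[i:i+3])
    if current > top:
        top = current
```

Max sum of 3-element window in [7, 8, 9, 4, 10, 1]
`top` takes the values: 0 → 24

Answer: 24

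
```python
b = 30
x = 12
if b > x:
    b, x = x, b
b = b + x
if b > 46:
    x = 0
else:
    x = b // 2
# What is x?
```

Trace:
`b = 30` → b = 30
`x = 12` → x = 12
`if b > x: ...` → b > x is True → b = 12; x = 30
`b = b + x` → b = 42
`if b > 46: ...` → b > 46 is False, take else branch → x = 21
So x = 21

Answer: 21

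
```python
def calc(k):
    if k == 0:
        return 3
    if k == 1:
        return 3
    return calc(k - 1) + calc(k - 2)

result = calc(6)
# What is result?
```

Build up from base cases: calc(0)=3, calc(1)=3, calc(2)=6, calc(3)=9, calc(4)=15, calc(5)=24, calc(6)=39

Answer: 39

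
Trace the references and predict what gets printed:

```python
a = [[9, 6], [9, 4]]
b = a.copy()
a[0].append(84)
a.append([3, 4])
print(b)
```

Key concept: shallow copy with nested lists.
Step by step:
`a = [[9, 6], [9, 4]]` → a = [[9, 6], [9, 4]]
`b = a.copy()` → b = [[9, 6], [9, 4]]
`a[0].append(84)` → a = [[9, 6, 84], [9, 4]]; b = [[9, 6, 84], [9, 4]]
`a.append([3, 4])` → a = [[9, 6, 84], [9, 4], [3, 4]]
`print(b)` → prints [[9, 6, 84], [9, 4]]

Answer: [[9, 6, 84], [9, 4]]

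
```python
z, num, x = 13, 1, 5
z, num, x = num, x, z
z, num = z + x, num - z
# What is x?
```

Trace:
`z, num, x = 13, 1, 5` → z = 13; num = 1; x = 5
`z, num, x = num, x, z` → z = 1; num = 5; x = 13
`z, num = z + x, num - z` → z = 14; num = 4
So x = 13

Answer: 13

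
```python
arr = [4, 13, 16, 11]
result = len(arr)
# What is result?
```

Trace:
`arr = [4, 13, 16, 11]` → arr = [4, 13, 16, 11]
`result = len(arr)` → result = 4
So result = 4

Answer: 4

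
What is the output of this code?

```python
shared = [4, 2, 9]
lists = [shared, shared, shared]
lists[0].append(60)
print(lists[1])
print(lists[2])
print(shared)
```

Key concept: list of same reference.
Step by step:
`shared = [4, 2, 9]` → shared = [4, 2, 9]
`lists = [shared, shared, shared]` → lists = [[4, 2, 9], [4, 2, 9], [4, 2, 9]]
`lists[0].append(60)` → shared = [4, 2, 9, 60]; lists = [[4, 2, 9, 60], [4, 2, 9, 60], [4, 2, 9, 60]]
`print(lists[1])` → prints [4, 2, 9, 60]
`print(lists[2])` → prints [4, 2, 9, 60]
`print(shared)` → prints [4, 2, 9, 60]

Answer:
[4, 2, 9, 60]
[4, 2, 9, 60]
[4, 2, 9, 60]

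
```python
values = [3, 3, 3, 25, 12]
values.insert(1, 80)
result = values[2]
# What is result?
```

Trace:
`values = [3, 3, 3, 25, 12]` → values = [3, 3, 3, 25, 12]
`values.insert(1, 80)` → values = [3, 80, 3, 3, 25, 12]
`result = values[2]` → result = 3
So result = 3

Answer: 3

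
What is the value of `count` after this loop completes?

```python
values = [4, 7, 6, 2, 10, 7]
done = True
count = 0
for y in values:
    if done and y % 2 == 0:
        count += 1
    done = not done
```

Count even values at even positions
`count` takes the values: 0 → 1 → 2 → 3

Answer: 3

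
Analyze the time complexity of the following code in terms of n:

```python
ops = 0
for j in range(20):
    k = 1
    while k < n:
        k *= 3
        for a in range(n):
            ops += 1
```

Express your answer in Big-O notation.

Each loop level contributes: 1 × log n × n. Multiplying the contributions gives O(n log n).

Answer: O(n log n)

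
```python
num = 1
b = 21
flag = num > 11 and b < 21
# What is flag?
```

Trace:
`num = 1` → num = 1
`b = 21` → b = 21
`flag = num > 11 and b < 21` → flag = False
So flag = False

Answer: False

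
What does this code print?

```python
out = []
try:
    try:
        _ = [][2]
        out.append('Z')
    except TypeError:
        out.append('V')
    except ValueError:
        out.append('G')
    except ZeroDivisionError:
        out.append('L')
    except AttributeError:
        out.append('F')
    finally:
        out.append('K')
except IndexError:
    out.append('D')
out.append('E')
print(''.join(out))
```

Execution trace: 'K' (finally) → 'D' (outer except IndexError) → 'E' (after the try/except). Output: KDE

Answer: KDE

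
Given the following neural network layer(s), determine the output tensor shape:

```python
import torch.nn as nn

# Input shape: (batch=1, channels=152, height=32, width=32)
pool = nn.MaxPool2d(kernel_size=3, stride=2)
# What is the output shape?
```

Input: (1, 152, 32, 32) -> Output: (1, 152, 15, 15)

Answer: (1, 152, 15, 15)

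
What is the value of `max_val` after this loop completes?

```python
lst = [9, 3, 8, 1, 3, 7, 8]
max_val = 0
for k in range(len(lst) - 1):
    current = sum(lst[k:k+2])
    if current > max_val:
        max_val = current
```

Max sum of 2-element window in [9, 3, 8, 1, 3, 7, 8]
`max_val` takes the values: 0 → 12 → 15

Answer: 15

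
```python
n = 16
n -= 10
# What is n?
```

Trace:
`n = 16` → n = 16
`n -= 10` → n = 6
So n = 6

Answer: 6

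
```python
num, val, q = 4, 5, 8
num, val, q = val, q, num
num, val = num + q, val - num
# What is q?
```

Trace:
`num, val, q = 4, 5, 8` → num = 4; val = 5; q = 8
`num, val, q = val, q, num` → num = 5; val = 8; q = 4
`num, val = num + q, val - num` → num = 9; val = 3
So q = 4

Answer: 4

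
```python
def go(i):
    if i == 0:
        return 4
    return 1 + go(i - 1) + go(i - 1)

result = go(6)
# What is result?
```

go(i) = 1 + 2·go(i-1), go(0)=4. Closed form: (4+1)·2^6 - 1 = 319.

Answer: 319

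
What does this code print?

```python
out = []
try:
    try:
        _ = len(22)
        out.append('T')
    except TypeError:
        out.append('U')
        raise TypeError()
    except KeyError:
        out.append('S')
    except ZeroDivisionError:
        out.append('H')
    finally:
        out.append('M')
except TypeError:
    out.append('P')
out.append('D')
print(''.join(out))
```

Execution trace: 'U' (except TypeError) → 'M' (finally) → 'P' (outer except TypeError) → 'D' (after the try/except). Output: UMPD

Answer: UMPD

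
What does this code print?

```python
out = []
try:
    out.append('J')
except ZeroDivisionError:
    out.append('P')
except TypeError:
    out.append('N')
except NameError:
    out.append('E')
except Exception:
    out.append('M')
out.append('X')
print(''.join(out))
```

Execution trace: 'J' (try body, no exception) → 'X' (after the try/except). Output: JX

Answer: JX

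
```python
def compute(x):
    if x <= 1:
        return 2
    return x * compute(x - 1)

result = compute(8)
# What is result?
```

compute(8) = 8 * 7 * 6 * 5 * 4 * 3 * 2 * 2 = 80640

Answer: 80640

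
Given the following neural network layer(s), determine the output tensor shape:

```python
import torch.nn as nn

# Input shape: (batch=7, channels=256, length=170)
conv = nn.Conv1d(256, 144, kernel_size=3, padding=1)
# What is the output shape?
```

Input: (7, 256, 170) -> Output: (7, 144, 170)

Answer: (7, 144, 170)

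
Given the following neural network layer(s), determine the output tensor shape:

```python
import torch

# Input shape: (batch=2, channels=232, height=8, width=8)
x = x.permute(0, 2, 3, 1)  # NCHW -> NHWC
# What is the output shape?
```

Input: (2, 232, 8, 8) -> Output: (2, 8, 8, 232)

Answer: (2, 8, 8, 232)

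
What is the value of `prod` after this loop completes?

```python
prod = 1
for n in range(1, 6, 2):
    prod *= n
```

Product of 1, 3, 5, ... up to 5
`prod` takes the values: 1 → 3 → 15

Answer: 15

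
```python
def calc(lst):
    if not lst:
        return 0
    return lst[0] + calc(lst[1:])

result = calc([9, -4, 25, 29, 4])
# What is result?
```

9 + (-4) + 25 + 29 + 4 + 0 = 63

Answer: 63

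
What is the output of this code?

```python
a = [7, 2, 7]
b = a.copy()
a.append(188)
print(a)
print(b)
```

Key concept: list.copy() creates independent copy.
Step by step:
`a = [7, 2, 7]` → a = [7, 2, 7]
`b = a.copy()` → b = [7, 2, 7]
`a.append(188)` → a = [7, 2, 7, 188]
`print(a)` → prints [7, 2, 7, 188]
`print(b)` → prints [7, 2, 7]

Answer:
[7, 2, 7, 188]
[7, 2, 7]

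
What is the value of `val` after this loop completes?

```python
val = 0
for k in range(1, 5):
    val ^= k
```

XOR of 1 to 4
`val` takes the values: 0 → 1 → 3 → 0 → 4

Answer: 4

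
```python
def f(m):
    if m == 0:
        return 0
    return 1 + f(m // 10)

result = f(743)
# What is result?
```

Count of digits of 743: 3

Answer: 3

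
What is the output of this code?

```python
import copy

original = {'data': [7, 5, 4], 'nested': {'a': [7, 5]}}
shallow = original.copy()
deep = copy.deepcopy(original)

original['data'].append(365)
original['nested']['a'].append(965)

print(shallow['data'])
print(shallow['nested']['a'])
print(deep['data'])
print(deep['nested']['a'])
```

Key concept: comparing shallow vs deep copy.
Step by step:
`original = {'data': [7, 5, 4], 'nested': {'a': [7, 5]}}` → original = {'data': [7, 5, 4], 'nested': {'a': [7, 5]}}
`shallow = original.copy()` → shallow = {'data': [7, 5, 4], 'nested': {'a': [7, 5]}}
`deep = copy.deepcopy(original)` → deep = {'data': [7, 5, 4], 'nested': {'a': [7, 5]}}
`original['data'].append(365)` → original = {'data': [7, 5, 4, 365], 'nested': {'a': [7, 5]}}; shallow = {'data': [7, 5, 4, 365], 'nested': {'a': [7, 5]}}
`original['nested']['a'].append(965)` → original = {'data': [7, 5, 4, 365], 'nested': {'a': [7, 5, 965]}}; shallow = {'data': [7, 5, 4, 365], 'nested': {'a': [7, 5, 965]}}
`print(shallow['data'])` → prints [7, 5, 4, 365]
`print(shallow['nested']['a'])` → prints [7, 5, 965]
`print(deep['data'])` → prints [7, 5, 4]
`print(deep['nested']['a'])` → prints [7, 5]

Answer:
[7, 5, 4, 365]
[7, 5, 965]
[7, 5, 4]
[7, 5]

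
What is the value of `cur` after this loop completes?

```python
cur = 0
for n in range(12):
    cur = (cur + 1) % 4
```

Increment mod 4, 12 times = 0
`cur` takes the values: 0 → 1 → 2 → 3 → 0 → 1 → 2 → 3 → 0 → 1 → 2 → 3 → 0

Answer: 0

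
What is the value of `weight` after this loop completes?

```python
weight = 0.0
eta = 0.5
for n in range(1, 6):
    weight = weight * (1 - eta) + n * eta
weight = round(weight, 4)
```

Moving average with lr=0.5
`weight` takes the values: 0.0 → 0.5 → 1.25 → 2.125 → 3.0625 → 4.03125 → 4.0312

Answer: 4.0312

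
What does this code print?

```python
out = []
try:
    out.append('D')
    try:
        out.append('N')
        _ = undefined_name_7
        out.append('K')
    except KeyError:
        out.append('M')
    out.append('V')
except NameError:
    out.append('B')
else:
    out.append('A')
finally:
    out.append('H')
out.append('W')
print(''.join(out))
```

Execution trace: 'D' (try body) → 'N' (inner try body) → 'B' (except NameError) → 'H' (finally) → 'W' (after the try/except). Output: DNBHW

Answer: DNBHW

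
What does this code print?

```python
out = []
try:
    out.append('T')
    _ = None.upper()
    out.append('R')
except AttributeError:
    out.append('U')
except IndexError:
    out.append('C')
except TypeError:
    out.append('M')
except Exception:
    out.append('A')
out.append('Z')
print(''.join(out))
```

Execution trace: 'T' (try body) → 'U' (except AttributeError) → 'Z' (after the try/except). Output: TUZ

Answer: TUZ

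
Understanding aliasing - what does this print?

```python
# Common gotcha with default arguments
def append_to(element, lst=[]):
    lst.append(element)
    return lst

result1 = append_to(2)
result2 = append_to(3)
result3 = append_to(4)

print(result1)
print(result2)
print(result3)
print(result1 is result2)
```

Key concept: mutable default argument gotcha.
Step by step:
`result1 = append_to(2)` → result1 = [2]
`result2 = append_to(3)` → result1 = [2, 3] (same object as result2); result2 = [2, 3] (same object as result1)
`result3 = append_to(4)` → result1 = [2, 3, 4] (same object as result2, result3); result2 = [2, 3, 4] (same object as result1, result3); result3 = [2, 3, 4] (same object as result1, result2)
`print(result1)` → prints [2, 3, 4]
`print(result2)` → prints [2, 3, 4]
`print(result3)` → prints [2, 3, 4]
`print(result1 is result2)` → prints True

Answer:
[2, 3, 4]
[2, 3, 4]
[2, 3, 4]
True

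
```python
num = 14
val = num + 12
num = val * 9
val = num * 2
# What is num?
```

Trace:
`num = 14` → num = 14
`val = num + 12` → val = 26
`num = val * 9` → num = 234
`val = num * 2` → val = 468
So num = 234

Answer: 234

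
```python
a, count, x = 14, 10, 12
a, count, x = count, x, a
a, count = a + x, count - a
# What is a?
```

Trace:
`a, count, x = 14, 10, 12` → a = 14; count = 10; x = 12
`a, count, x = count, x, a` → a = 10; count = 12; x = 14
`a, count = a + x, count - a` → a = 24; count = 2
So a = 24

Answer: 24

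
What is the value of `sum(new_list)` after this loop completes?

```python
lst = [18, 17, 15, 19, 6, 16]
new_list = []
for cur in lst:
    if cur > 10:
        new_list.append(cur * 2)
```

Sum of doubled values > 10
`new_list` takes the values: [] → [36] → [36, 34] → [36, 34, 30] → [36, 34, 30, 38] → [36, 34, 30, 38, 32]
So `sum(new_list)` = 170

Answer: 170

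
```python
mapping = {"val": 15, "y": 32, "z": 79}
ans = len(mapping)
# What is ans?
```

Trace:
`mapping = {"val": 15, "y": 32, "z": 79}` → mapping = {'val': 15, 'y': 32, 'z': 79}
`ans = len(mapping)` → ans = 3
So ans = 3

Answer: 3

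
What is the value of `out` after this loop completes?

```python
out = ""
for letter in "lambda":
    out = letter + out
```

Reverse 'lambda'
`out` takes the values: "" → "l" → "al" → "mal" → "bmal" → "dbmal" → "adbmal"

Answer: "adbmal"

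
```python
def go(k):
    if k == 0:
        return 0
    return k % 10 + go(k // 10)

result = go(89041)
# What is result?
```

Sum of digits of 89041: 1 + 4 + 0 + 9 + 8 = 22

Answer: 22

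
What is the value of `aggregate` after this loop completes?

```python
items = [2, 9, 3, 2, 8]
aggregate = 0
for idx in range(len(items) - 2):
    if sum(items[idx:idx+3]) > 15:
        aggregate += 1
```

Count windows with sum > 15
`aggregate` takes the values: 0

Answer: 0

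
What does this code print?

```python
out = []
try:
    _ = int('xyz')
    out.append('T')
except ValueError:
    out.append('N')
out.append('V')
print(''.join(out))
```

Execution trace: 'N' (except ValueError) → 'V' (after the try/except). Output: NV

Answer: NV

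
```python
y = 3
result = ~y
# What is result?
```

Trace:
`y = 3` → y = 3
`result = ~y` → result = -4
So result = -4

Answer: -4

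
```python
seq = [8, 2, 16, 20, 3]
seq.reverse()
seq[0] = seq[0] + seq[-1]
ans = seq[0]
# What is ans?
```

Trace:
`seq = [8, 2, 16, 20, 3]` → seq = [8, 2, 16, 20, 3]
`seq.reverse()` → seq = [3, 20, 16, 2, 8]
`seq[0] = seq[0] + seq[-1]` → seq = [11, 20, 16, 2, 8]
`ans = seq[0]` → ans = 11
So ans = 11

Answer: 11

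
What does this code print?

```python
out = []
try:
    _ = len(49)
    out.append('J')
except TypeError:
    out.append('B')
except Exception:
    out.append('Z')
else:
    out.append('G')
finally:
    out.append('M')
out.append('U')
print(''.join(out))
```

Execution trace: 'B' (except TypeError) → 'M' (finally) → 'U' (after the try/except). Output: BMU

Answer: BMU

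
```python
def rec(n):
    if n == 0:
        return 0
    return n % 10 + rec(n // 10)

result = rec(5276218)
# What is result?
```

Sum of digits of 5276218: 8 + 1 + 2 + 6 + 7 + 2 + 5 = 31

Answer: 31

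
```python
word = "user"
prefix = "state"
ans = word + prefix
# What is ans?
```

Trace:
`word = "user"` → word = 'user'
`prefix = "state"` → prefix = 'state'
`ans = word + prefix` → ans = 'userstate'
So ans = 'userstate'

Answer: 'userstate'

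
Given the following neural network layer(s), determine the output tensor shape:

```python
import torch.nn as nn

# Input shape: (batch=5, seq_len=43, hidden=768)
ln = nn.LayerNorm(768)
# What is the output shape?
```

Input: (5, 43, 768) -> Output: (5, 43, 768)

Answer: (5, 43, 768)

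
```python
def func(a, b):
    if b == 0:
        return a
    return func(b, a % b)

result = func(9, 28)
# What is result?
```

func(9, 28) -> func(28, 9) -> func(9, 1) -> func(1, 0) -> 1

Answer: 1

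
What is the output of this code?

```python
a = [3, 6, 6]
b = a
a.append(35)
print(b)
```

Key concept: basic list aliasing.
Step by step:
`a = [3, 6, 6]` → a = [3, 6, 6]
`b = a` → b = [3, 6, 6] (same object as a)
`a.append(35)` → a = [3, 6, 6, 35] (same object as b); b = [3, 6, 6, 35] (same object as a)
`print(b)` → prints [3, 6, 6, 35]

Answer: [3, 6, 6, 35]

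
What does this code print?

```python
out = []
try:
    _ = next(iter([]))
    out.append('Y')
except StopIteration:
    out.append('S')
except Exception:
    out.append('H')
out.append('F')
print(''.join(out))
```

Execution trace: 'S' (except StopIteration) → 'F' (after the try/except). Output: SF

Answer: SF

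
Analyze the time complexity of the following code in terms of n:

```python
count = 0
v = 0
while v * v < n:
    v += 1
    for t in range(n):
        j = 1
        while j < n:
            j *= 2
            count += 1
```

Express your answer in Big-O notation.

Each loop level contributes: √n × n × log n. Multiplying the contributions gives O(n√n log n).

Answer: O(n√n log n)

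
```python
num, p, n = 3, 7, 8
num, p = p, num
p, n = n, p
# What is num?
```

Trace:
`num, p, n = 3, 7, 8` → num = 3; p = 7; n = 8
`num, p = p, num` → num = 7; p = 3
`p, n = n, p` → p = 8; n = 3
So num = 7

Answer: 7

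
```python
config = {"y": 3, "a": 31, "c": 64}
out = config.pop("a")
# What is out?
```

Trace:
`config = {"y": 3, "a": 31, "c": 64}` → config = {'y': 3, 'a': 31, 'c': 64}
`out = config.pop("a")` → config = {'y': 3, 'c': 64}; out = 31
So out = 31

Answer: 31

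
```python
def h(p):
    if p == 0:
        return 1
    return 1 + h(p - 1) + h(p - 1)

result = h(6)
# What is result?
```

h(p) = 1 + 2·h(p-1), h(0)=1. Closed form: (1+1)·2^6 - 1 = 127.

Answer: 127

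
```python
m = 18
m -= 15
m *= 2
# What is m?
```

Trace:
`m = 18` → m = 18
`m -= 15` → m = 3
`m *= 2` → m = 6
So m = 6

Answer: 6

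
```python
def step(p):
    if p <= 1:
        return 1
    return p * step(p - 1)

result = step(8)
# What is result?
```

step(8) = 8 * 7 * 6 * 5 * 4 * 3 * 2 * 1 = 40320

Answer: 40320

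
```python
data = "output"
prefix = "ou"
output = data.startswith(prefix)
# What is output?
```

Trace:
`data = "output"` → data = 'output'
`prefix = "ou"` → prefix = 'ou'
`output = data.startswith(prefix)` → output = True
So output = True

Answer: True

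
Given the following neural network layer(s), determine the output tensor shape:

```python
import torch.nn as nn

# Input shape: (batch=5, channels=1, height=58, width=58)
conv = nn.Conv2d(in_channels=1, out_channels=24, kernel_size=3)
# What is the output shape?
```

Input: (5, 1, 58, 58) -> Output: (5, 24, 56, 56)

Answer: (5, 24, 56, 56)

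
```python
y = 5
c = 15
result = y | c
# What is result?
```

Trace:
`y = 5` → y = 5
`c = 15` → c = 15
`result = y | c` → result = 15
So result = 15

Answer: 15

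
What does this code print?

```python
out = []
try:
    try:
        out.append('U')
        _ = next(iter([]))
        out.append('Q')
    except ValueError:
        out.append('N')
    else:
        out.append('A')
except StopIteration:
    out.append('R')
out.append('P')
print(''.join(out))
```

Execution trace: 'U' (try body) → 'R' (outer except StopIteration) → 'P' (after the try/except). Output: URP

Answer: URP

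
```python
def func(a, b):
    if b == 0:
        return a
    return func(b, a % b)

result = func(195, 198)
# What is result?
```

func(195, 198) -> func(198, 195) -> func(195, 3) -> func(3, 0) -> 3

Answer: 3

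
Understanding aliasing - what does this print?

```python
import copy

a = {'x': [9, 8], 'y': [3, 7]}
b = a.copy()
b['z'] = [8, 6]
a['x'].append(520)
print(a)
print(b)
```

Key concept: shallow copy of dict with mutable values.
Step by step:
`a = {'x': [9, 8], 'y': [3, 7]}` → a = {'x': [9, 8], 'y': [3, 7]}
`b = a.copy()` → b = {'x': [9, 8], 'y': [3, 7]}
`b['z'] = [8, 6]` → b = {'x': [9, 8], 'y': [3, 7], 'z': [8, 6]}
`a['x'].append(520)` → a = {'x': [9, 8, 520], 'y': [3, 7]}; b = {'x': [9, 8, 520], 'y': [3, 7], 'z': [8, 6]}
`print(a)` → prints {'x': [9, 8, 520], 'y': [3, 7]}
`print(b)` → prints {'x': [9, 8, 520], 'y': [3, 7], 'z': [8, 6]}

Answer:
{'x': [9, 8, 520], 'y': [3, 7]}
{'x': [9, 8, 520], 'y': [3, 7], 'z': [8, 6]}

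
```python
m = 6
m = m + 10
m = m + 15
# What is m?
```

Trace:
`m = 6` → m = 6
`m = m + 10` → m = 16
`m = m + 15` → m = 31
So m = 31

Answer: 31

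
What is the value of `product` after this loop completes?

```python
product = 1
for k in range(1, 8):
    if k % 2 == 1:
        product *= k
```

Product of odd numbers 1 to 7
`product` takes the values: 1 → 3 → 15 → 105

Answer: 105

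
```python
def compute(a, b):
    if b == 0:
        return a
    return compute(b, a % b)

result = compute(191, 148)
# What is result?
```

compute(191, 148) -> compute(148, 43) -> compute(43, 19) -> compute(19, 5) -> compute(5, 4) -> compute(4, 1) -> compute(1, 0) -> 1

Answer: 1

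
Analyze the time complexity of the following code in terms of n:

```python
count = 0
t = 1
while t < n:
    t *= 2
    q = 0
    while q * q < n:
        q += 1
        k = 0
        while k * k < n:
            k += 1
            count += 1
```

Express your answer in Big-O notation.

Each loop level contributes: log n × √n × √n. Multiplying the contributions gives O(n log n).

Answer: O(n log n)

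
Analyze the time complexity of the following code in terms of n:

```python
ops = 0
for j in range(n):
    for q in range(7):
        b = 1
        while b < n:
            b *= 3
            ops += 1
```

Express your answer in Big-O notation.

Each loop level contributes: n × 1 × log n. Multiplying the contributions gives O(n log n).

Answer: O(n log n)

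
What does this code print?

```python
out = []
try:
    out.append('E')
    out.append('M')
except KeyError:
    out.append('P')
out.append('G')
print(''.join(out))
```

Execution trace: 'E' (try body) → 'M' (try body, no exception) → 'G' (after the try/except). Output: EMG

Answer: EMG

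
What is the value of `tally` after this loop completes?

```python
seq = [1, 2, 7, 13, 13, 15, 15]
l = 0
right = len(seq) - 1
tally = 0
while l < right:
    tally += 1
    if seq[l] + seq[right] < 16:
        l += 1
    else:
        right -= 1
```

Steps to find pair summing to 16
`tally` takes the values: 0 → 1 → 2 → 3 → 4 → 5 → 6

Answer: 6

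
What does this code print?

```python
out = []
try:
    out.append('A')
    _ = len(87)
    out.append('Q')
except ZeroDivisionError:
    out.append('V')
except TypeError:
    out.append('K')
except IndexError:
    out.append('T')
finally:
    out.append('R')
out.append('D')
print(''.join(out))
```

Execution trace: 'A' (try body) → 'K' (except TypeError) → 'R' (finally) → 'D' (after the try/except). Output: AKRD

Answer: AKRD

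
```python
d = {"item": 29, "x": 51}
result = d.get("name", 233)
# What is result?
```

Trace:
`d = {"item": 29, "x": 51}` → d = {'item': 29, 'x': 51}
`result = d.get("name", 233)` → result = 233
So result = 233

Answer: 233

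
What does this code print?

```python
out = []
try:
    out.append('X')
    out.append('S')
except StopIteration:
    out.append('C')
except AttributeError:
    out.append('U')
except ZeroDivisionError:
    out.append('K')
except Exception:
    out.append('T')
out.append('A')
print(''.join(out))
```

Execution trace: 'X' (try body) → 'S' (try body, no exception) → 'A' (after the try/except). Output: XSA

Answer: XSA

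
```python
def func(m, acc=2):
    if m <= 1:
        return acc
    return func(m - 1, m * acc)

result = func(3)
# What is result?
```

Accumulator trace (n, acc): (3, 2) -> (2, 6) -> (1, 12) -> return 12

Answer: 12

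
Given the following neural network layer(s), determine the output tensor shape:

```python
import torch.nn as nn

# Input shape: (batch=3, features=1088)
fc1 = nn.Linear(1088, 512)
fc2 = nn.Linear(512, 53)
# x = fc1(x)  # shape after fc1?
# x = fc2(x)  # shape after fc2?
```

Input: (3, 1088) -> after fc1: (3, 512) -> Output: (3, 53)

Answer: (3, 53)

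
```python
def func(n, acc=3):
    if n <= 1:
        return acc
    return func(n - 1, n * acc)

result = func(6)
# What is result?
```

Accumulator trace (n, acc): (6, 3) -> (5, 18) -> (4, 90) -> (3, 360) -> (2, 1080) -> (1, 2160) -> return 2160

Answer: 2160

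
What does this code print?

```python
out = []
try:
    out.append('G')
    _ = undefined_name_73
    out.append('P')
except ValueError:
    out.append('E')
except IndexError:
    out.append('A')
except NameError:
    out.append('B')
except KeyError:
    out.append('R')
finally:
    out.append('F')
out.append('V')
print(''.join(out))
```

Execution trace: 'G' (try body) → 'B' (except NameError) → 'F' (finally) → 'V' (after the try/except). Output: GBFV

Answer: GBFV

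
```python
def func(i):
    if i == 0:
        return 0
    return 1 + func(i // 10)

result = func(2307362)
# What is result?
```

Count of digits of 2307362: 7

Answer: 7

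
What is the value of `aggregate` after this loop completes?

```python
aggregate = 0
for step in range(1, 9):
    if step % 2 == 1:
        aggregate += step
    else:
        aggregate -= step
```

Add odd, subtract even
`aggregate` takes the values: 0 → 1 → -1 → 2 → -2 → 3 → -3 → 4 → -4

Answer: -4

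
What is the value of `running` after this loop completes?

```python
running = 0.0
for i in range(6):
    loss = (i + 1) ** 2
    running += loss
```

Sum of squared losses 1² + 2² + ... + 6²
`running` takes the values: 0.0 → 1.0 → 5.0 → 14.0 → 30.0 → 55.0 → 91.0

Answer: 91.0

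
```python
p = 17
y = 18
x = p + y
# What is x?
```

Trace:
`p = 17` → p = 17
`y = 18` → y = 18
`x = p + y` → x = 35
So x = 35

Answer: 35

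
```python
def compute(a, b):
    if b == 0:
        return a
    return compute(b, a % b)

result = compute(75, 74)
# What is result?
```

compute(75, 74) -> compute(74, 1) -> compute(1, 0) -> 1

Answer: 1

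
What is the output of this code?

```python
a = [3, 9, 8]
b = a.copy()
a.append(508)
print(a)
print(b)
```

Key concept: list.copy() creates independent copy.
Step by step:
`a = [3, 9, 8]` → a = [3, 9, 8]
`b = a.copy()` → b = [3, 9, 8]
`a.append(508)` → a = [3, 9, 8, 508]
`print(a)` → prints [3, 9, 8, 508]
`print(b)` → prints [3, 9, 8]

Answer:
[3, 9, 8, 508]
[3, 9, 8]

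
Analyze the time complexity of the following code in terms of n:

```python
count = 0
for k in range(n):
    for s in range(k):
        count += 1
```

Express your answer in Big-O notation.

Each loop level contributes: n × n. Multiplying the contributions gives O(n^2).

Answer: O(n^2)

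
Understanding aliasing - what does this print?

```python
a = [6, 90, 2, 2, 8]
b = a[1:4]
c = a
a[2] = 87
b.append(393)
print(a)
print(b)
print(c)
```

Key concept: slice vs alias.
Step by step:
`a = [6, 90, 2, 2, 8]` → a = [6, 90, 2, 2, 8]
`b = a[1:4]` → b = [90, 2, 2]
`c = a` → c = [6, 90, 2, 2, 8] (same object as a)
`a[2] = 87` → a = [6, 90, 87, 2, 8] (same object as c); c = [6, 90, 87, 2, 8] (same object as a)
`b.append(393)` → b = [90, 2, 2, 393]
`print(a)` → prints [6, 90, 87, 2, 8]
`print(b)` → prints [90, 2, 2, 393]
`print(c)` → prints [6, 90, 87, 2, 8]

Answer:
[6, 90, 87, 2, 8]
[90, 2, 2, 393]
[6, 90, 87, 2, 8]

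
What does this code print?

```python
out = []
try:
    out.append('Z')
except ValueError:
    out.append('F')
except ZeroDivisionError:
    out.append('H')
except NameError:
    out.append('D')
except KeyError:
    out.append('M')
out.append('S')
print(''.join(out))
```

Execution trace: 'Z' (try body, no exception) → 'S' (after the try/except). Output: ZS

Answer: ZS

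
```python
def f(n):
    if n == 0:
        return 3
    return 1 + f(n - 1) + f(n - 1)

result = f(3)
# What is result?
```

f(n) = 1 + 2·f(n-1), f(0)=3. Closed form: (3+1)·2^3 - 1 = 31.

Answer: 31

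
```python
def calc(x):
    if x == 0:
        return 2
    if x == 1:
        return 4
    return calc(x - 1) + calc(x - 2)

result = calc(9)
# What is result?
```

Build up from base cases: calc(0)=2, calc(1)=4, calc(2)=6, calc(3)=10, calc(4)=16, calc(5)=26, calc(6)=42, ..., calc(9)=178

Answer: 178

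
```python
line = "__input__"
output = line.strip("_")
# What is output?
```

Trace:
`line = "__input__"` → line = '__input__'
`output = line.strip("_")` → output = 'input'
So output = 'input'

Answer: 'input'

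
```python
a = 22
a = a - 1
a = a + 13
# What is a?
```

Trace:
`a = 22` → a = 22
`a = a - 1` → a = 21
`a = a + 13` → a = 34
So a = 34

Answer: 34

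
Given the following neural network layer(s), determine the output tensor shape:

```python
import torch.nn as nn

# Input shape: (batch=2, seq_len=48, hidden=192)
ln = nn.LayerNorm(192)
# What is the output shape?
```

Input: (2, 48, 192) -> Output: (2, 48, 192)

Answer: (2, 48, 192)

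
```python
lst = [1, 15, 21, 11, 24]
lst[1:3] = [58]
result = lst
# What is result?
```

Trace:
`lst = [1, 15, 21, 11, 24]` → lst = [1, 15, 21, 11, 24]
`lst[1:3] = [58]` → lst = [1, 58, 11, 24]
`result = lst` → result = [1, 58, 11, 24]
So result = [1, 58, 11, 24]

Answer: [1, 58, 11, 24]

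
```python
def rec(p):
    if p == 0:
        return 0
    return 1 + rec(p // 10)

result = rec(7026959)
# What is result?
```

Count of digits of 7026959: 7

Answer: 7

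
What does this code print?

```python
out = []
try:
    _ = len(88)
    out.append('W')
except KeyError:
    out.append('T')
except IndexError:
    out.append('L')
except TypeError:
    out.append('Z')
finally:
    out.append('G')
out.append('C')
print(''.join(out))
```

Execution trace: 'Z' (except TypeError) → 'G' (finally) → 'C' (after the try/except). Output: ZGC

Answer: ZGC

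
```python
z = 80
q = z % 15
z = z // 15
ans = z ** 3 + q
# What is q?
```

Trace:
`z = 80` → z = 80
`q = z % 15` → q = 5
`z = z // 15` → z = 5
`ans = z ** 3 + q` → ans = 130
So q = 5

Answer: 5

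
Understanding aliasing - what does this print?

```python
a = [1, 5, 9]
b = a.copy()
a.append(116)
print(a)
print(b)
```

Key concept: list.copy() creates independent copy.
Step by step:
`a = [1, 5, 9]` → a = [1, 5, 9]
`b = a.copy()` → b = [1, 5, 9]
`a.append(116)` → a = [1, 5, 9, 116]
`print(a)` → prints [1, 5, 9, 116]
`print(b)` → prints [1, 5, 9]

Answer:
[1, 5, 9, 116]
[1, 5, 9]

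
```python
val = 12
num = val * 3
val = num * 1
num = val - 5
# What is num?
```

Trace:
`val = 12` → val = 12
`num = val * 3` → num = 36
`val = num * 1` → val = 36
`num = val - 5` → num = 31
So num = 31

Answer: 31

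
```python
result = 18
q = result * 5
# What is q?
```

Trace:
`result = 18` → result = 18
`q = result * 5` → q = 90
So q = 90

Answer: 90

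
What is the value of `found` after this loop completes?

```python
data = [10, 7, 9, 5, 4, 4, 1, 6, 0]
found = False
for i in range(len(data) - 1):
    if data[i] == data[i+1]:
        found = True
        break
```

Check consecutive duplicates in [10, 7, 9, 5, 4, 4, 1, 6, 0]
`found` takes the values: False → True

Answer: True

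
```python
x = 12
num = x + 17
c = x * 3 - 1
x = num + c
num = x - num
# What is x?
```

Trace:
`x = 12` → x = 12
`num = x + 17` → num = 29
`c = x * 3 - 1` → c = 35
`x = num + c` → x = 64
`num = x - num` → num = 35
So x = 64

Answer: 64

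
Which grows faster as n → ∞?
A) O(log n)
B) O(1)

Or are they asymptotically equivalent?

O(log n) vs O(1): Higher order terms dominate.

Answer: A) O(log n) grows faster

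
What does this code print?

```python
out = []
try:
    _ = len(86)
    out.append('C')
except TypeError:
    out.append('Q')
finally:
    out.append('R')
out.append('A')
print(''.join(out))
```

Execution trace: 'Q' (except TypeError) → 'R' (finally) → 'A' (after the try/except). Output: QRA

Answer: QRA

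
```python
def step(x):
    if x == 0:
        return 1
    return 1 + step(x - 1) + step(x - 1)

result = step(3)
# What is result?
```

step(x) = 1 + 2·step(x-1), step(0)=1. Closed form: (1+1)·2^3 - 1 = 15.

Answer: 15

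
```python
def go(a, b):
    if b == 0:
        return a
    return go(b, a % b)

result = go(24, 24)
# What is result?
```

go(24, 24) -> go(24, 0) -> 24

Answer: 24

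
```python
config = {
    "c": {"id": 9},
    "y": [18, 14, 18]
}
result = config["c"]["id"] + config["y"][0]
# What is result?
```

Trace:
`config = { ...` → config = {'c': {'id': 9}, 'y': [18, 14, 18]}
`result = config["c"]["id"] + config["y"][0]` → result = 27
So result = 27

Answer: 27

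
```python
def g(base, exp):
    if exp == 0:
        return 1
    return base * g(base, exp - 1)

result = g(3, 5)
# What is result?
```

g(3, 5) = 3 * 3 * 3 * 3 * 3 = 243

Answer: 243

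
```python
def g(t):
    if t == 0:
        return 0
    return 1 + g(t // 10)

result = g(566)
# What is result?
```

Count of digits of 566: 3

Answer: 3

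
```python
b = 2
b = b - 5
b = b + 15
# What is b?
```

Trace:
`b = 2` → b = 2
`b = b - 5` → b = -3
`b = b + 15` → b = 12
So b = 12

Answer: 12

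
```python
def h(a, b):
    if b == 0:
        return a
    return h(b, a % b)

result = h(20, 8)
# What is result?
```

h(20, 8) -> h(8, 4) -> h(4, 0) -> 4

Answer: 4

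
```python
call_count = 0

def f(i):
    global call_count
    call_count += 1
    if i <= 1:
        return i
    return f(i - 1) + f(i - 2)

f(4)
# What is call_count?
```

Calls(i) = 1 + Calls(i-1) + Calls(i-2); Calls(0)=Calls(1)=1. For i=4 this gives 9.

Answer: 9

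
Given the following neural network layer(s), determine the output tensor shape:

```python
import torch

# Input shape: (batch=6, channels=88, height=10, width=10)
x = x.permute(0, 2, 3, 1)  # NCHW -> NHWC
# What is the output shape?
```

Input: (6, 88, 10, 10) -> Output: (6, 10, 10, 88)

Answer: (6, 10, 10, 88)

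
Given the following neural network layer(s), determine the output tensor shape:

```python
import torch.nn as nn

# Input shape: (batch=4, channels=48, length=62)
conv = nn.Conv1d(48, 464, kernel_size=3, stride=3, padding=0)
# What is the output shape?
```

Input: (4, 48, 62) -> Output: (4, 464, 20)

Answer: (4, 464, 20)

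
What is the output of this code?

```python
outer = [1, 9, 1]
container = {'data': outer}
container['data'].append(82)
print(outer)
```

Key concept: dict holds reference to list.
Step by step:
`outer = [1, 9, 1]` → outer = [1, 9, 1]
`container = {'data': outer}` → container = {'data': [1, 9, 1]}
`container['data'].append(82)` → outer = [1, 9, 1, 82]; container = {'data': [1, 9, 1, 82]}
`print(outer)` → prints [1, 9, 1, 82]

Answer: [1, 9, 1, 82]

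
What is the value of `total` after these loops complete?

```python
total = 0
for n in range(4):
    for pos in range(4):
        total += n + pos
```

Sum of all n+pos for n,pos in 4x4
`total` takes the values: 0 → 1 → 3 → 6 → 7 → 9 → 12 → 16 → 18 → 21 → 25 → 30 → 33 → 37 → 42 → 48

Answer: 48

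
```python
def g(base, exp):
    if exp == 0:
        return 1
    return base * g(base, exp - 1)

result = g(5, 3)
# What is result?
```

g(5, 3) = 5 * 5 * 5 = 125

Answer: 125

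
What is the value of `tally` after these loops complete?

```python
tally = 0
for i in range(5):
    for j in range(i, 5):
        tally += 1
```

Upper triangle: 5 + 4 + ... + 1
`tally` takes the values: 0 → 1 → 2 → 3 → 4 → 5 → 6 → 7 → 8 → 9 → 10 → 11 → 12 → 13 → 14 → 15

Answer: 15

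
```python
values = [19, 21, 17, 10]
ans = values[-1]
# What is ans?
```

Trace:
`values = [19, 21, 17, 10]` → values = [19, 21, 17, 10]
`ans = values[-1]` → ans = 10
So ans = 10

Answer: 10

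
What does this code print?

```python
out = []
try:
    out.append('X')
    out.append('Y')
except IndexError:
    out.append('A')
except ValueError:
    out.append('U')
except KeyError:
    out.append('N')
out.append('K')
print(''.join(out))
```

Execution trace: 'X' (try body) → 'Y' (try body, no exception) → 'K' (after the try/except). Output: XYK

Answer: XYK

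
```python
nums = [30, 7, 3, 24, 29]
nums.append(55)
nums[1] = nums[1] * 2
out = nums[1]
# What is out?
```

Trace:
`nums = [30, 7, 3, 24, 29]` → nums = [30, 7, 3, 24, 29]
`nums.append(55)` → nums = [30, 7, 3, 24, 29, 55]
`nums[1] = nums[1] * 2` → nums = [30, 14, 3, 24, 29, 55]
`out = nums[1]` → out = 14
So out = 14

Answer: 14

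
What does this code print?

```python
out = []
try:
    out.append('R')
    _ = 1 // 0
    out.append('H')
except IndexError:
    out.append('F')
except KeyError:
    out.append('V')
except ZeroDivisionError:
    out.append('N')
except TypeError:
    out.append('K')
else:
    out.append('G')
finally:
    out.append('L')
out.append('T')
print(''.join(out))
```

Execution trace: 'R' (try body) → 'N' (except ZeroDivisionError) → 'L' (finally) → 'T' (after the try/except). Output: RNLT

Answer: RNLT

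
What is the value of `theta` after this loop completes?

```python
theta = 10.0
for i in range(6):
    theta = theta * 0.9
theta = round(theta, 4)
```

Exponential decay: 10.0 * 0.9^6
`theta` takes the values: 10.0 → 9.0 → 8.1 → 7.29 → 6.561 → 5.9049 → 5.31441 → 5.3144

Answer: 5.3144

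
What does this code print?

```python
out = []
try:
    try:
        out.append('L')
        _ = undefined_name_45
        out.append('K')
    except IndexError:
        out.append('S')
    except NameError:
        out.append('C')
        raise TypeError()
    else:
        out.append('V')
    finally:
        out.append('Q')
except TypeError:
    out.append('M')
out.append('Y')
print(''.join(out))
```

Execution trace: 'L' (inner try body) → 'C' (inner except NameError) → 'Q' (inner finally) → 'M' (outer except TypeError) → 'Y' (after the try/except). Output: LCQMY

Answer: LCQMY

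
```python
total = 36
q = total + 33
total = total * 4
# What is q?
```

Trace:
`total = 36` → total = 36
`q = total + 33` → q = 69
`total = total * 4` → total = 144
So q = 69

Answer: 69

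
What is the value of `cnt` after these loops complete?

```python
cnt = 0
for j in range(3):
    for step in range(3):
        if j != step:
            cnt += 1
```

3² - 3 (exclude diagonal)
`cnt` takes the values: 0 → 1 → 2 → 3 → 4 → 5 → 6

Answer: 6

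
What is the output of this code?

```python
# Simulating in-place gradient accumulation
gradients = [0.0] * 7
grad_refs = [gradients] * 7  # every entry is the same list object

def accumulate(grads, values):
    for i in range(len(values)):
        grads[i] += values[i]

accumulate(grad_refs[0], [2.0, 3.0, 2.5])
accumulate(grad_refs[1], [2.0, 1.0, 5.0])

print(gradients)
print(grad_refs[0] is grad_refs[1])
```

Key concept: gradient accumulation aliasing.
Step by step:
`gradients = [0.0] * 7` → gradients = [0.0, 0.0, 0.0, 0.0, 0.0, 0.0, 0.0]
`grad_refs = [gradients] * 7` → grad_refs = [[0.0, 0.0, 0.0, 0.0, 0.0, 0.0, 0.0], [0.0, 0.0, 0.0, 0.0, 0.0, 0.0, 0.0], [0.0, 0.0, 0.0, 0.0, 0.0, 0.0, 0.0], [0.0, 0.0, 0.0, 0.0, 0.0, 0.0, 0.0], [0.0, 0.0, 0.0, 0.0, 0.0, 0.0, 0.0], [0.0, 0.0, 0.0, 0.0, 0.0, 0.0, 0.0], [0.0, 0.0, 0.0, 0.0, 0.0, 0.0, 0.0]]
`accumulate(grad_refs[0], [2.0, 3.0, 2.5])` → gradients = [2.0, 3.0, 2.5, 0.0, 0.0, 0.0, 0.0]; grad_refs = [[2.0, 3.0, 2.5, 0.0, 0.0, 0.0, 0.0], [2.0, 3.0, 2.5, 0.0, 0.0, 0.0, 0.0], [2.0, 3.0, 2.5, 0.0, 0.0, 0.0, 0.0], [2.0, 3.0, 2.5, 0.0, 0.0, 0.0, 0.0], [2.0, 3.0, 2.5, 0.0, 0.0, 0.0, 0.0], [2.0, 3.0, 2.5, 0.0, 0.0, 0.0, 0.0], [2.0, 3.0, 2.5, 0.0, 0.0, 0.0, 0.0]]
`accumulate(grad_refs[1], [2.0, 1.0, 5.0])` → gradients = [4.0, 4.0, 7.5, 0.0, 0.0, 0.0, 0.0]; grad_refs = [[4.0, 4.0, 7.5, 0.0, 0.0, 0.0, 0.0], [4.0, 4.0, 7.5, 0.0, 0.0, 0.0, 0.0], [4.0, 4.0, 7.5, 0.0, 0.0, 0.0, 0.0], [4.0, 4.0, 7.5, 0.0, 0.0, 0.0, 0.0], [4.0, 4.0, 7.5, 0.0, 0.0, 0.0, 0.0], [4.0, 4.0, 7.5, 0.0, 0.0, 0.0, 0.0], [4.0, 4.0, 7.5, 0.0, 0.0, 0.0, 0.0]]
`print(gradients)` → prints [4.0, 4.0, 7.5, 0.0, 0.0, 0.0, 0.0]
`print(grad_refs[0] is grad_refs[1])` → prints True

Answer:
[4.0, 4.0, 7.5, 0.0, 0.0, 0.0, 0.0]
True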